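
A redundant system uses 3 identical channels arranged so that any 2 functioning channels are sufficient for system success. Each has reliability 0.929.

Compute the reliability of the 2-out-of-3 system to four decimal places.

R = Σ_{i=2}^{3} C(3,i) p^i (1−p)^{3−i} with p = 0.929
C(3,2)·0.929^2·0.071^1 = 0.183828
C(3,3)·0.929^3·0.071^0 = 0.801765
Sum = 0.9856

0.9856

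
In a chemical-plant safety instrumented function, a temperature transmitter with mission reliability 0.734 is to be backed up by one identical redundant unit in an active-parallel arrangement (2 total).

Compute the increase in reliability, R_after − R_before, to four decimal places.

0.1952

R_before = 0.734
R_after = 1 − (1 − 0.734)^2 = 0.9292
ΔR = 0.9292 − 0.734 = 0.1952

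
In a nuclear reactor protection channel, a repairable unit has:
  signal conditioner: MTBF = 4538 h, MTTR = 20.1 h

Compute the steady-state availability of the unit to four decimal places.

0.9956

A(signal conditioner) = MTBF/(MTBF+MTTR) = 4538/(4538+20.1) = 0.9956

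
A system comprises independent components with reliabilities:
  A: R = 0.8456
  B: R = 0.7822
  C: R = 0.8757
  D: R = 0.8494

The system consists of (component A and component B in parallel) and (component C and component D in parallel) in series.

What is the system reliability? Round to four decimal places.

Parallel (A and B): 1 − (1 − 0.845600)(1 − 0.782200) = 0.966372
Parallel (C and D): 1 − (1 − 0.875700)(1 − 0.849400) = 0.981280
Series ([0.966372] and [0.981280]): 0.966372 × 0.981280 = 0.9483

0.9483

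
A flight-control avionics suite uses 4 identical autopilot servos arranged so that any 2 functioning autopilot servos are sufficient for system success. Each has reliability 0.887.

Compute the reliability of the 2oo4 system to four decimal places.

R = Σ_{i=2}^{4} C(4,i) p^i (1−p)^{4−i} with p = 0.887
C(4,2)·0.887^2·0.113^2 = 0.060278
C(4,3)·0.887^3·0.113^1 = 0.315435
C(4,4)·0.887^4·0.113^0 = 0.619005
Sum = 0.9947

0.9947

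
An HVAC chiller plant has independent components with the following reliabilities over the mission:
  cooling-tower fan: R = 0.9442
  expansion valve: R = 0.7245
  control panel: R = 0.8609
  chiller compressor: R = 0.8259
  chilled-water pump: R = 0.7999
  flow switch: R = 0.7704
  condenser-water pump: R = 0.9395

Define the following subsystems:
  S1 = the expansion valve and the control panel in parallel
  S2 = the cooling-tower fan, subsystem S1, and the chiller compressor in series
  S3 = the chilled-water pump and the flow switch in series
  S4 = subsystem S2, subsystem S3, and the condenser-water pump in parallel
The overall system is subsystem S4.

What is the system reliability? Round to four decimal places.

0.9942

Parallel (expansion valve and control panel): 1 − (1 − 0.724500)(1 − 0.860900) = 0.961678
Series (cooling-tower fan, [0.961678], and chiller compressor): 0.944200 × 0.961678 × 0.825900 = 0.749931
Series (chilled-water pump and flow switch): 0.799900 × 0.770400 = 0.616243
Parallel ([0.749931], [0.616243], and condenser-water pump): 1 − (1 − 0.749931)(1 − 0.616243)(1 − 0.939500) = 0.9942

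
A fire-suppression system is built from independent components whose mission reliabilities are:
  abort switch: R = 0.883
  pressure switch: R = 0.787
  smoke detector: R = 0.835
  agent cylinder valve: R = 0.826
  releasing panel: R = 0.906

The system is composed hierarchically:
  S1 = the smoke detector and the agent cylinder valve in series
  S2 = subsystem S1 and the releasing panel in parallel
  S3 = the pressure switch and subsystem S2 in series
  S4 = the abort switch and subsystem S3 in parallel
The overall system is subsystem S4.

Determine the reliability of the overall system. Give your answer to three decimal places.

0.972

Series (smoke detector and agent cylinder valve): 0.83500 × 0.82600 = 0.68971
Parallel ([0.68971] and releasing panel): 1 − (1 − 0.68971)(1 − 0.90600) = 0.97083
Series (pressure switch and [0.97083]): 0.78700 × 0.97083 = 0.76404
Parallel (abort switch and [0.76404]): 1 − (1 − 0.88300)(1 − 0.76404) = 0.972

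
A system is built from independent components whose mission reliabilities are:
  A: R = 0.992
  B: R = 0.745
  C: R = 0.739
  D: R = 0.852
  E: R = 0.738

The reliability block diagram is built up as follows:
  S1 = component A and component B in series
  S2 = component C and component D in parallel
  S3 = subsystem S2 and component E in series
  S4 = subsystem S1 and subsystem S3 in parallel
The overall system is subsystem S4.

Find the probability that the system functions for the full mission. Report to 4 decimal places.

Series (A and B): 0.992000 × 0.745000 = 0.739040
Parallel (C and D): 1 − (1 − 0.739000)(1 − 0.852000) = 0.961372
Series ([0.961372] and E): 0.961372 × 0.738000 = 0.709493
Parallel ([0.739040] and [0.709493]): 1 − (1 − 0.739040)(1 − 0.709493) = 0.9242

0.9242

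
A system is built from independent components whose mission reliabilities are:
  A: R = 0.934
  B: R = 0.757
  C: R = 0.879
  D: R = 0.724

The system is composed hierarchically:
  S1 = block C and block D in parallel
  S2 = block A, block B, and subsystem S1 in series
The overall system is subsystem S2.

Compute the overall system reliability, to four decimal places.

0.6834

Parallel (C and D): 1 − (1 − 0.879000)(1 − 0.724000) = 0.966604
Series (A, B, and [0.966604]): 0.934000 × 0.757000 × 0.966604 = 0.6834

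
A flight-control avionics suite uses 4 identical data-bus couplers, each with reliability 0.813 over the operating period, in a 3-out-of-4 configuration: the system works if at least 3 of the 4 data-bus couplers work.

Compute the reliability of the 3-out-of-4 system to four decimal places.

R = Σ_{i=3}^{4} C(4,i) p^i (1−p)^{4−i} with p = 0.813
C(4,3)·0.813^3·0.187^1 = 0.401951
C(4,4)·0.813^4·0.187^0 = 0.436880
Sum = 0.8388

0.8388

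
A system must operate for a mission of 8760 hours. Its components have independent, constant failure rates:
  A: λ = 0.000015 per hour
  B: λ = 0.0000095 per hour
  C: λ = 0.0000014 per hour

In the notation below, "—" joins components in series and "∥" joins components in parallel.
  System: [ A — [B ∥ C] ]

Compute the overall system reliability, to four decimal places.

R(A) = exp(−0.000015 × 8760) = 0.876867
R(B) = exp(−0.0000095 × 8760) = 0.920149
R(C) = exp(−0.0000014 × 8760) = 0.987811
Parallel (B and C): 1 − (1 − 0.920149)(1 − 0.987811) = 0.999027
Series (A and [0.999027]): 0.876867 × 0.999027 = 0.8760

0.8760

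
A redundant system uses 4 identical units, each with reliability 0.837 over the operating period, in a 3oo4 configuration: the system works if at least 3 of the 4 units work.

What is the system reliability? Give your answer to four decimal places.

R = Σ_{i=3}^{4} C(4,i) p^i (1−p)^{4−i} with p = 0.837
C(4,3)·0.837^3·0.163^1 = 0.382317
C(4,4)·0.837^4·0.163^0 = 0.490797
Sum = 0.8731

0.8731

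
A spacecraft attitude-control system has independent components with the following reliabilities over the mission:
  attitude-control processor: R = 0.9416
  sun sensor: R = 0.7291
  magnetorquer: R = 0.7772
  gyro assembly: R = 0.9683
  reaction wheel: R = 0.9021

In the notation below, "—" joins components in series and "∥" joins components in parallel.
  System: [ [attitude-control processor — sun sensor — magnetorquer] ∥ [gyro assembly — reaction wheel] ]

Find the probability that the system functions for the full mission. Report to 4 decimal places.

0.9410

Series (attitude-control processor, sun sensor, and magnetorquer): 0.941600 × 0.729100 × 0.777200 = 0.533564
Series (gyro assembly and reaction wheel): 0.968300 × 0.902100 = 0.873503
Parallel ([0.533564] and [0.873503]): 1 − (1 − 0.533564)(1 − 0.873503) = 0.9410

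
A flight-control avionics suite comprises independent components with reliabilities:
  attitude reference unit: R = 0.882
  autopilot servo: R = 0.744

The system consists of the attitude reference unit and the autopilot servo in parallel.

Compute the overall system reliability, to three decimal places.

0.970

Parallel (attitude reference unit and autopilot servo): 1 − (1 − 0.88200)(1 − 0.74400) = 0.970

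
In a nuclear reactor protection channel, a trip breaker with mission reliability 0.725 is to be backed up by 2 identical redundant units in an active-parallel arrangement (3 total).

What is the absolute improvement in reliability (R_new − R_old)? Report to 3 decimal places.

0.254

R_before = 0.725
R_after = 1 − (1 − 0.725)^3 = 0.979
ΔR = 0.979 − 0.725 = 0.254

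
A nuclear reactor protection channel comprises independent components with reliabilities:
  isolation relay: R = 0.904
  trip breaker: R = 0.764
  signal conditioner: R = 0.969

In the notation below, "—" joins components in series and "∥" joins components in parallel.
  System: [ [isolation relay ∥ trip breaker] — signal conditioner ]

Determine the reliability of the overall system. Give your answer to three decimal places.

0.947

Parallel (isolation relay and trip breaker): 1 − (1 − 0.90400)(1 − 0.76400) = 0.97734
Series ([0.97734] and signal conditioner): 0.97734 × 0.96900 = 0.947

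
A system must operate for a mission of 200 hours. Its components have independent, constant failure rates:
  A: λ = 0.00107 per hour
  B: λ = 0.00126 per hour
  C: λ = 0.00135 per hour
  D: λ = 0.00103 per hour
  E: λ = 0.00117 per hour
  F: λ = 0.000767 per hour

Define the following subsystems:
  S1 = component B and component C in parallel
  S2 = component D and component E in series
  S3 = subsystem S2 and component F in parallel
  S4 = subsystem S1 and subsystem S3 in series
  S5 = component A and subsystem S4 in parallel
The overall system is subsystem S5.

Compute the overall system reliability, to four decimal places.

0.9806

R(A) = exp(−0.00107 × 200) = 0.807348
R(B) = exp(−0.00126 × 200) = 0.777245
R(C) = exp(−0.00135 × 200) = 0.763379
R(D) = exp(−0.00103 × 200) = 0.813833
R(E) = exp(−0.00117 × 200) = 0.791362
R(F) = exp(−0.000767 × 200) = 0.857787
Parallel (B and C): 1 − (1 − 0.777245)(1 − 0.763379) = 0.947291
Series (D and E): 0.813833 × 0.791362 = 0.644037
Parallel ([0.644037] and F): 1 − (1 − 0.644037)(1 − 0.857787) = 0.949377
Series ([0.947291] and [0.949377]): 0.947291 × 0.949377 = 0.899336
Parallel (A and [0.899336]): 1 − (1 − 0.807348)(1 − 0.899336) = 0.9806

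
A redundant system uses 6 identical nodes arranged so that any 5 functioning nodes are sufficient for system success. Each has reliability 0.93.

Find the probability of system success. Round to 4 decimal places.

R = Σ_{i=5}^{6} C(6,i) p^i (1−p)^{6−i} with p = 0.93
C(6,5)·0.93^5·0.07^1 = 0.292189
C(6,6)·0.93^6·0.07^0 = 0.646990
Sum = 0.9392

0.9392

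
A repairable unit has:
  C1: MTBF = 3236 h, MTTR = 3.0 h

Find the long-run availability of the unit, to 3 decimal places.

0.999

A(C1) = MTBF/(MTBF+MTTR) = 3236/(3236+3.0) = 0.999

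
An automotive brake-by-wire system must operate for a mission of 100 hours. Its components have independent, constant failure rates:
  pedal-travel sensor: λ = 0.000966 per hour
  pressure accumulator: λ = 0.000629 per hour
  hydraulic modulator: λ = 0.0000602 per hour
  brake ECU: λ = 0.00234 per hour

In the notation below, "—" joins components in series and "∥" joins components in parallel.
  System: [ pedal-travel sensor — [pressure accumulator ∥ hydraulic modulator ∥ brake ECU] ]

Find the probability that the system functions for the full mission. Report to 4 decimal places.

0.9078

R(pedal-travel sensor) = exp(−0.000966 × 100) = 0.907919
R(pressure accumulator) = exp(−0.000629 × 100) = 0.939037
R(hydraulic modulator) = exp(−0.0000602 × 100) = 0.993998
R(brake ECU) = exp(−0.00234 × 100) = 0.791362
Parallel (pressure accumulator, hydraulic modulator, and brake ECU): 1 − (1 − 0.939037)(1 − 0.993998)(1 − 0.791362) = 0.999924
Series (pedal-travel sensor and [0.999924]): 0.907919 × 0.999924 = 0.9078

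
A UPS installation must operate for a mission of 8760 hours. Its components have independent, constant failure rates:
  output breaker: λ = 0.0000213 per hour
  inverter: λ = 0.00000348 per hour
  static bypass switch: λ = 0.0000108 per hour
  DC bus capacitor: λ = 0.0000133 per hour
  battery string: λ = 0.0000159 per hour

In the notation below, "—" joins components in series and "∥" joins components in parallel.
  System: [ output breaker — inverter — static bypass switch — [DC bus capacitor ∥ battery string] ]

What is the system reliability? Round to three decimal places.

R(output breaker) = exp(−0.0000213 × 8760) = 0.82979
R(inverter) = exp(−0.00000348 × 8760) = 0.96998
R(static bypass switch) = exp(−0.0000108 × 8760) = 0.90973
R(DC bus capacitor) = exp(−0.0000133 × 8760) = 0.89002
R(battery string) = exp(−0.0000159 × 8760) = 0.86998
Parallel (DC bus capacitor and battery string): 1 − (1 − 0.89002)(1 − 0.86998) = 0.98570
Series (output breaker, inverter, static bypass switch, and [0.98570]): 0.82979 × 0.96998 × 0.90973 × 0.98570 = 0.722

0.722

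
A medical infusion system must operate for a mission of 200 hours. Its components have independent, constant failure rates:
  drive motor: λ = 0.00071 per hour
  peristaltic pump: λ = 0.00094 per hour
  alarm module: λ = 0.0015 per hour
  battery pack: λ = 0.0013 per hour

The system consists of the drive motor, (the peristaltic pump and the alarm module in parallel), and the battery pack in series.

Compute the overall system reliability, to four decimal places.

0.6393

R(drive motor) = exp(−0.00071 × 200) = 0.867621
R(peristaltic pump) = exp(−0.00094 × 200) = 0.828615
R(alarm module) = exp(−0.0015 × 200) = 0.740818
R(battery pack) = exp(−0.0013 × 200) = 0.771052
Parallel (peristaltic pump and alarm module): 1 − (1 − 0.828615)(1 − 0.740818) = 0.955580
Series (drive motor, [0.955580], and battery pack): 0.867621 × 0.955580 × 0.771052 = 0.6393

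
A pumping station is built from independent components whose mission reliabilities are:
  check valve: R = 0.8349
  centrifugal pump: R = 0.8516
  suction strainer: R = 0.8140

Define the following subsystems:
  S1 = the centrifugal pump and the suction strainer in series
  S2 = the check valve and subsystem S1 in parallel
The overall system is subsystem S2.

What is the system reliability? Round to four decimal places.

0.9493

Series (centrifugal pump and suction strainer): 0.851600 × 0.814000 = 0.693202
Parallel (check valve and [0.693202]): 1 − (1 − 0.834900)(1 − 0.693202) = 0.9493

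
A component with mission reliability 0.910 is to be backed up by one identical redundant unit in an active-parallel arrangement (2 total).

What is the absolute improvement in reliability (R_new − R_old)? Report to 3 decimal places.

R_before = 0.910
R_after = 1 − (1 − 0.910)^2 = 0.992
ΔR = 0.992 − 0.910 = 0.082

0.082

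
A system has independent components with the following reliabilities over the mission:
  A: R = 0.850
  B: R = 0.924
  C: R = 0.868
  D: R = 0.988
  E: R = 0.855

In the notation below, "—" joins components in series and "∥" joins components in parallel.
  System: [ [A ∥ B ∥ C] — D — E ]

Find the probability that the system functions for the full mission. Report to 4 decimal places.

Parallel (A, B, and C): 1 − (1 − 0.850000)(1 − 0.924000)(1 − 0.868000) = 0.998495
Series ([0.998495], D, and E): 0.998495 × 0.988000 × 0.855000 = 0.8435

0.8435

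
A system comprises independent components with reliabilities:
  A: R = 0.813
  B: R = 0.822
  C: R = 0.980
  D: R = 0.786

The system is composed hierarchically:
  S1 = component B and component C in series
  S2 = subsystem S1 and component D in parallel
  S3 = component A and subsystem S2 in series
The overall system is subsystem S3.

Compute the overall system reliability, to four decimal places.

Series (B and C): 0.822000 × 0.980000 = 0.805560
Parallel ([0.805560] and D): 1 − (1 − 0.805560)(1 − 0.786000) = 0.958390
Series (A and [0.958390]): 0.813000 × 0.958390 = 0.7792

0.7792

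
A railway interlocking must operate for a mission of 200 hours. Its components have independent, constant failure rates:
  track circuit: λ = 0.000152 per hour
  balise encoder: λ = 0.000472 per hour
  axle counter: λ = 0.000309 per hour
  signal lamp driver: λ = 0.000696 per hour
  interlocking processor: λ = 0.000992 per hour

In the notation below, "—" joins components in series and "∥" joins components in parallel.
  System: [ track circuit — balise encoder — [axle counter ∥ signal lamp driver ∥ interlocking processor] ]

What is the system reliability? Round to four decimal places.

0.8814

R(track circuit) = exp(−0.000152 × 200) = 0.970057
R(balise encoder) = exp(−0.000472 × 200) = 0.909919
R(axle counter) = exp(−0.000309 × 200) = 0.940071
R(signal lamp driver) = exp(−0.000696 × 200) = 0.870054
R(interlocking processor) = exp(−0.000992 × 200) = 0.820042
Parallel (axle counter, signal lamp driver, and interlocking processor): 1 − (1 − 0.940071)(1 − 0.870054)(1 − 0.820042) = 0.998599
Series (track circuit, balise encoder, and [0.998599]): 0.970057 × 0.909919 × 0.998599 = 0.8814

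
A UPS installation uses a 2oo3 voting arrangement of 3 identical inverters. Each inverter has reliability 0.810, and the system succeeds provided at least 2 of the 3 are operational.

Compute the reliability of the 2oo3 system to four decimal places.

0.9054

R = Σ_{i=2}^{3} C(3,i) p^i (1−p)^{3−i} with p = 0.810
C(3,2)·0.810^2·0.190^1 = 0.373977
C(3,3)·0.810^3·0.190^0 = 0.531441
Sum = 0.9054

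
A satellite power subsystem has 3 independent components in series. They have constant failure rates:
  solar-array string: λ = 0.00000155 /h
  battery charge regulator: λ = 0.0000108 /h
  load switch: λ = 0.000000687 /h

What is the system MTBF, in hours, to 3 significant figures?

Series of exponential components: λ_sys = Σ λ_i
λ_sys = 0.00000155 + 0.0000108 + 0.000000687 = 1.3037e-05 /h
MTBF = 1 / λ_sys = 76700 h

76700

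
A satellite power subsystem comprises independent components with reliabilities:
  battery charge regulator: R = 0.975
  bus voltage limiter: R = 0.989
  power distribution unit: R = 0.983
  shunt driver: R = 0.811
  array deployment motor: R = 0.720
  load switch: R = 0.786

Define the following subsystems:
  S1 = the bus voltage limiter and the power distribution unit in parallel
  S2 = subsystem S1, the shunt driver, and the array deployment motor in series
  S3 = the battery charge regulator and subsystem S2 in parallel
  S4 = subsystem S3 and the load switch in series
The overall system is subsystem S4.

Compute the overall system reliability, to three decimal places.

Parallel (bus voltage limiter and power distribution unit): 1 − (1 − 0.98900)(1 − 0.98300) = 0.99981
Series ([0.99981], shunt driver, and array deployment motor): 0.99981 × 0.81100 × 0.72000 = 0.58381
Parallel (battery charge regulator and [0.58381]): 1 − (1 − 0.97500)(1 − 0.58381) = 0.98960
Series ([0.98960] and load switch): 0.98960 × 0.78600 = 0.778

0.778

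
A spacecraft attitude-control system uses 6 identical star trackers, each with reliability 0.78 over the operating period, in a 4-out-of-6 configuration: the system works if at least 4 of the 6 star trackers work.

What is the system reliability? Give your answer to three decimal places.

R = Σ_{i=4}^{6} C(6,i) p^i (1−p)^{6−i} with p = 0.78
C(6,4)·0.78^4·0.22^2 = 0.26873
C(6,5)·0.78^5·0.22^1 = 0.38111
C(6,6)·0.78^6·0.22^0 = 0.22520
Sum = 0.875

0.875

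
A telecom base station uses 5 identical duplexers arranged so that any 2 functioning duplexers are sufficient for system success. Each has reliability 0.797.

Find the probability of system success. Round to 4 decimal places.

R = Σ_{i=2}^{5} C(5,i) p^i (1−p)^{5−i} with p = 0.797
C(5,2)·0.797^2·0.203^3 = 0.053138
C(5,3)·0.797^3·0.203^2 = 0.208625
C(5,4)·0.797^4·0.203^1 = 0.409543
C(5,5)·0.797^5·0.203^0 = 0.321582
Sum = 0.9929

0.9929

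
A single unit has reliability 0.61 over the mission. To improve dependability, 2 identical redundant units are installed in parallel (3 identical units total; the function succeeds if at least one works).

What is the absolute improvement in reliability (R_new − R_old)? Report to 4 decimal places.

R_before = 0.61
R_after = 1 − (1 − 0.61)^3 = 0.9407
ΔR = 0.9407 − 0.61 = 0.3307

0.3307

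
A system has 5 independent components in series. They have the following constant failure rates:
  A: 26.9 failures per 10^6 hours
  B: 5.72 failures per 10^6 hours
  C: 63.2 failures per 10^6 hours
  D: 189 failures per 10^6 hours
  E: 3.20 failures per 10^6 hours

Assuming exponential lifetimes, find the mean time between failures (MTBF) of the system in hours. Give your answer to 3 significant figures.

3470

Series of exponential components: λ_sys = Σ λ_i
λ_sys = 0.0000269 + 0.00000572 + 0.0000632 + 0.000189 + 0.00000320 = 2.8802e-04 /h
MTBF = 1 / λ_sys = 3470 h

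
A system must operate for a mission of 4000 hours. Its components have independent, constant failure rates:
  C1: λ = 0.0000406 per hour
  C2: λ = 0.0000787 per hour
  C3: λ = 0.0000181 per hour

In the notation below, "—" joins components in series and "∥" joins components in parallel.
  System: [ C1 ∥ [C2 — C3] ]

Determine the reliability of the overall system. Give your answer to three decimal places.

R(C1) = exp(−0.0000406 × 4000) = 0.85010
R(C2) = exp(−0.0000787 × 4000) = 0.72993
R(C3) = exp(−0.0000181 × 4000) = 0.93016
Series (C2 and C3): 0.72993 × 0.93016 = 0.67895
Parallel (C1 and [0.67895]): 1 − (1 − 0.85010)(1 − 0.67895) = 0.952

0.952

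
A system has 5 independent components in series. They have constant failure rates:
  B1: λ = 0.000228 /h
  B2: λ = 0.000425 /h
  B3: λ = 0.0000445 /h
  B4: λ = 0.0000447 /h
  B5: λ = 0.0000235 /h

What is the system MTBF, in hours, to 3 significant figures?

Series of exponential components: λ_sys = Σ λ_i
λ_sys = 0.000228 + 0.000425 + 0.0000445 + 0.0000447 + 0.0000235 = 7.6570e-04 /h
MTBF = 1 / λ_sys = 1310 h

1310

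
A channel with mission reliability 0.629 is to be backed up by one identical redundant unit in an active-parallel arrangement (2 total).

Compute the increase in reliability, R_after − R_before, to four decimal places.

R_before = 0.629
R_after = 1 − (1 − 0.629)^2 = 0.8624
ΔR = 0.8624 − 0.629 = 0.2334

0.2334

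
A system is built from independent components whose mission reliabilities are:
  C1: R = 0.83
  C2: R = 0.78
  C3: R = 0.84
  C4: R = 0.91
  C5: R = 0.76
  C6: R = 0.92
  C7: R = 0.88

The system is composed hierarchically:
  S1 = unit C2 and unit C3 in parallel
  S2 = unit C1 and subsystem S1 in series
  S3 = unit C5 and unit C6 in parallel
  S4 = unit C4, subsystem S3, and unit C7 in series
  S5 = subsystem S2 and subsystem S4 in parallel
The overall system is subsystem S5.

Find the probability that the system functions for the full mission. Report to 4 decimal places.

0.9573

Parallel (C2 and C3): 1 − (1 − 0.780000)(1 − 0.840000) = 0.964800
Series (C1 and [0.964800]): 0.830000 × 0.964800 = 0.800784
Parallel (C5 and C6): 1 − (1 − 0.760000)(1 − 0.920000) = 0.980800
Series (C4, [0.980800], and C7): 0.910000 × 0.980800 × 0.880000 = 0.785425
Parallel ([0.800784] and [0.785425]): 1 − (1 − 0.800784)(1 − 0.785425) = 0.9573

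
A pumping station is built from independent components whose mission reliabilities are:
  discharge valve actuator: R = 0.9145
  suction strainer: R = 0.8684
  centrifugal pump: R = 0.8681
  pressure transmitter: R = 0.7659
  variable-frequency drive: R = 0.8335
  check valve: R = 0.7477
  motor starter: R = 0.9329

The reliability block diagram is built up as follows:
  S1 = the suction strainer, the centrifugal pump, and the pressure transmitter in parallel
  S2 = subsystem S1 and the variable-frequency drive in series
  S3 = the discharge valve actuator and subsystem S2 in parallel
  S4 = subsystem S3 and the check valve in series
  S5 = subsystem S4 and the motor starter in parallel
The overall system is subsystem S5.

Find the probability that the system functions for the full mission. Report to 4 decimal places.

Parallel (suction strainer, centrifugal pump, and pressure transmitter): 1 − (1 − 0.868400)(1 − 0.868100)(1 − 0.765900) = 0.995936
Series ([0.995936] and variable-frequency drive): 0.995936 × 0.833500 = 0.830113
Parallel (discharge valve actuator and [0.830113]): 1 − (1 − 0.914500)(1 − 0.830113) = 0.985475
Series ([0.985475] and check valve): 0.985475 × 0.747700 = 0.736840
Parallel ([0.736840] and motor starter): 1 − (1 − 0.736840)(1 − 0.932900) = 0.9823

0.9823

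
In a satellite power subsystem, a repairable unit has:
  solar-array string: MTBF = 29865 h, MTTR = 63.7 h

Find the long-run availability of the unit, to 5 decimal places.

0.99787

A(solar-array string) = MTBF/(MTBF+MTTR) = 29865/(29865+63.7) = 0.99787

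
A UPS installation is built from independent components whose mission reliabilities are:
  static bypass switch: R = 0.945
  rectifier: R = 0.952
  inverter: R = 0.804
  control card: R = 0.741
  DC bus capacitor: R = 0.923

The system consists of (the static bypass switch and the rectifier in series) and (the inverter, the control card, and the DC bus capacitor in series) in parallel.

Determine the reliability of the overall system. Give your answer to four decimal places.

0.9548

Series (static bypass switch and rectifier): 0.945000 × 0.952000 = 0.899640
Series (inverter, control card, and DC bus capacitor): 0.804000 × 0.741000 × 0.923000 = 0.549890
Parallel ([0.899640] and [0.549890]): 1 − (1 − 0.899640)(1 − 0.549890) = 0.9548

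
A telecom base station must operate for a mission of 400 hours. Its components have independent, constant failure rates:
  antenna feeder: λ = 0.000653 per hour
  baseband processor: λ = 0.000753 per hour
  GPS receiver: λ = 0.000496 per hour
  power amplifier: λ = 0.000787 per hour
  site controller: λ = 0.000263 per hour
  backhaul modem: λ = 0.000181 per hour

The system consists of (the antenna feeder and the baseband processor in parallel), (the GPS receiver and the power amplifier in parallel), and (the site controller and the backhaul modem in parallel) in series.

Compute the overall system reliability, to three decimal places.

R(antenna feeder) = exp(−0.000653 × 400) = 0.77013
R(baseband processor) = exp(−0.000753 × 400) = 0.73993
R(GPS receiver) = exp(−0.000496 × 400) = 0.82004
R(power amplifier) = exp(−0.000787 × 400) = 0.72993
R(site controller) = exp(−0.000263 × 400) = 0.90014
R(backhaul modem) = exp(−0.000181 × 400) = 0.93016
Parallel (antenna feeder and baseband processor): 1 − (1 − 0.77013)(1 − 0.73993) = 0.94022
Parallel (GPS receiver and power amplifier): 1 − (1 − 0.82004)(1 − 0.72993) = 0.95140
Parallel (site controller and backhaul modem): 1 − (1 − 0.90014)(1 − 0.93016) = 0.99303
Series ([0.94022], [0.95140], and [0.99303]): 0.94022 × 0.95140 × 0.99303 = 0.888

0.888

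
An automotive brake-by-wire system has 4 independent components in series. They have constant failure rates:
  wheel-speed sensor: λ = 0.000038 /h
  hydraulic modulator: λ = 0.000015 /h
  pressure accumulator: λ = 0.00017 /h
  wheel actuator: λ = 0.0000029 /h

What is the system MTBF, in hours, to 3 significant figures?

4430

Series of exponential components: λ_sys = Σ λ_i
λ_sys = 0.000038 + 0.000015 + 0.00017 + 0.0000029 = 2.2590e-04 /h
MTBF = 1 / λ_sys = 4430 h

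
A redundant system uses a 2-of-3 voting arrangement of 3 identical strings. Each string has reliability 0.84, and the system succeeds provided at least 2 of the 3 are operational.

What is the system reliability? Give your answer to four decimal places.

R = Σ_{i=2}^{3} C(3,i) p^i (1−p)^{3−i} with p = 0.84
C(3,2)·0.84^2·0.16^1 = 0.338688
C(3,3)·0.84^3·0.16^0 = 0.592704
Sum = 0.9314

0.9314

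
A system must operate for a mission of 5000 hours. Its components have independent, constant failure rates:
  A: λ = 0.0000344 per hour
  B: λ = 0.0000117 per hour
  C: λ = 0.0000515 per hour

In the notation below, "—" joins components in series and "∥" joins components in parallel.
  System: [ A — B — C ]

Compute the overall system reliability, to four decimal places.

R(A) = exp(−0.0000344 × 5000) = 0.841979
R(B) = exp(−0.0000117 × 5000) = 0.943178
R(C) = exp(−0.0000515 × 5000) = 0.772982
Series (A, B, and C): 0.841979 × 0.943178 × 0.772982 = 0.6139

0.6139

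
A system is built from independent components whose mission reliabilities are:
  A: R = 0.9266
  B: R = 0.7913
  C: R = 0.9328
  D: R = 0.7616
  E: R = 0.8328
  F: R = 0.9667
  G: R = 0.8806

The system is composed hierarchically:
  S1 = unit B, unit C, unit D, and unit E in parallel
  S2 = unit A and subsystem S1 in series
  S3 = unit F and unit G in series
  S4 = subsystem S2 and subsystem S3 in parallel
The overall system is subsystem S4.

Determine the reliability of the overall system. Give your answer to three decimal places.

Parallel (B, C, D, and E): 1 − (1 − 0.79130)(1 − 0.93280)(1 − 0.76160)(1 − 0.83280) = 0.99944
Series (A and [0.99944]): 0.92660 × 0.99944 = 0.92608
Series (F and G): 0.96670 × 0.88060 = 0.85128
Parallel ([0.92608] and [0.85128]): 1 − (1 − 0.92608)(1 − 0.85128) = 0.989

0.989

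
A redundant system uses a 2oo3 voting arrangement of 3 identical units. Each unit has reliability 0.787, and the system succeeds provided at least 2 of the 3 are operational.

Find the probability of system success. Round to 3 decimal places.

0.883

R = Σ_{i=2}^{3} C(3,i) p^i (1−p)^{3−i} with p = 0.787
C(3,2)·0.787^2·0.213^1 = 0.39578
C(3,3)·0.787^3·0.213^0 = 0.48744
Sum = 0.883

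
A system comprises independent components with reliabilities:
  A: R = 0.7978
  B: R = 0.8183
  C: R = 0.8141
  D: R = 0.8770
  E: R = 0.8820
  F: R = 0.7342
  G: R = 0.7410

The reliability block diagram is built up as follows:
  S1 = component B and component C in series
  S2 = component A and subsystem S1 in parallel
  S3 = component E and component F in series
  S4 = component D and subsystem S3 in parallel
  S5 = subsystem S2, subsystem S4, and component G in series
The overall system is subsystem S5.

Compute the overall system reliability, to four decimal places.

0.6610

Series (B and C): 0.818300 × 0.814100 = 0.666178
Parallel (A and [0.666178]): 1 − (1 − 0.797800)(1 − 0.666178) = 0.932501
Series (E and F): 0.882000 × 0.734200 = 0.647564
Parallel (D and [0.647564]): 1 − (1 − 0.877000)(1 − 0.647564) = 0.956650
Series ([0.932501], [0.956650], and G): 0.932501 × 0.956650 × 0.741000 = 0.6610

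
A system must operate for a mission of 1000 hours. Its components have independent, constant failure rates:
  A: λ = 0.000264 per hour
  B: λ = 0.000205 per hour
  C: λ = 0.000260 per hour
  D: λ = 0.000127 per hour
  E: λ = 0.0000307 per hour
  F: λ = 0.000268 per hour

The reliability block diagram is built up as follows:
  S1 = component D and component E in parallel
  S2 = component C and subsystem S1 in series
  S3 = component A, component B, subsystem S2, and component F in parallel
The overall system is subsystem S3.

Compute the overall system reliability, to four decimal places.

R(A) = exp(−0.000264 × 1000) = 0.767974
R(B) = exp(−0.000205 × 1000) = 0.814647
R(C) = exp(−0.000260 × 1000) = 0.771052
R(D) = exp(−0.000127 × 1000) = 0.880734
R(E) = exp(−0.0000307 × 1000) = 0.969766
R(F) = exp(−0.000268 × 1000) = 0.764908
Parallel (D and E): 1 − (1 − 0.880734)(1 − 0.969766) = 0.996394
Series (C and [0.996394]): 0.771052 × 0.996394 = 0.768272
Parallel (A, B, [0.768272], and F): 1 − (1 − 0.767974)(1 − 0.814647)(1 − 0.768272)(1 − 0.764908) = 0.9977

0.9977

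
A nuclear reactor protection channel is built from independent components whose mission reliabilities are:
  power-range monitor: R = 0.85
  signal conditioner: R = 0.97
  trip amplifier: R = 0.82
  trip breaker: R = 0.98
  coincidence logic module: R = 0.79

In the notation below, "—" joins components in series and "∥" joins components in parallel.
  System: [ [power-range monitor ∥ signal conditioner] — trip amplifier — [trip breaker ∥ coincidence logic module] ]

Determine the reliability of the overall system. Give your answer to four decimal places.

0.8129

Parallel (power-range monitor and signal conditioner): 1 − (1 − 0.850000)(1 − 0.970000) = 0.995500
Parallel (trip breaker and coincidence logic module): 1 − (1 − 0.980000)(1 − 0.790000) = 0.995800
Series ([0.995500], trip amplifier, and [0.995800]): 0.995500 × 0.820000 × 0.995800 = 0.8129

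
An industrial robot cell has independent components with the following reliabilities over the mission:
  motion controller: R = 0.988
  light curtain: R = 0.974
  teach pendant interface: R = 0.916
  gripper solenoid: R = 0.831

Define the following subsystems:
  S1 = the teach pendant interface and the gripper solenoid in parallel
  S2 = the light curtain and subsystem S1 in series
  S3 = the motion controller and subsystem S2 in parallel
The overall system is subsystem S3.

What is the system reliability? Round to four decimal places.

Parallel (teach pendant interface and gripper solenoid): 1 − (1 − 0.916000)(1 − 0.831000) = 0.985804
Series (light curtain and [0.985804]): 0.974000 × 0.985804 = 0.960173
Parallel (motion controller and [0.960173]): 1 − (1 − 0.988000)(1 − 0.960173) = 0.9995

0.9995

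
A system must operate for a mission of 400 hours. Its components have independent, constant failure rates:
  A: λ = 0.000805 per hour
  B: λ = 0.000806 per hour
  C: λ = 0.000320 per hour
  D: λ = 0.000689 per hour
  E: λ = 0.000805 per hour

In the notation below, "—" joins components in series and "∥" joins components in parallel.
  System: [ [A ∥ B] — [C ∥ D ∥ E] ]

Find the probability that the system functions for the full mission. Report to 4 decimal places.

R(A) = exp(−0.000805 × 400) = 0.724698
R(B) = exp(−0.000806 × 400) = 0.724408
R(C) = exp(−0.000320 × 400) = 0.879853
R(D) = exp(−0.000689 × 400) = 0.759117
R(E) = exp(−0.000805 × 400) = 0.724698
Parallel (A and B): 1 − (1 − 0.724698)(1 − 0.724408) = 0.924129
Parallel (C, D, and E): 1 − (1 − 0.879853)(1 − 0.759117)(1 − 0.724698) = 0.992032
Series ([0.924129] and [0.992032]): 0.924129 × 0.992032 = 0.9168

0.9168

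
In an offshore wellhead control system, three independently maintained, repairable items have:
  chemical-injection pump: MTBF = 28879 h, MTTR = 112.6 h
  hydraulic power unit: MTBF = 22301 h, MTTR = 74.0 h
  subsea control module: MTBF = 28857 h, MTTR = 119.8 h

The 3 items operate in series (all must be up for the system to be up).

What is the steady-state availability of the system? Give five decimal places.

A(chemical-injection pump) = MTBF/(MTBF+MTTR) = 28879/(28879+112.6) = 0.996116
A(hydraulic power unit) = MTBF/(MTBF+MTTR) = 22301/(22301+74.0) = 0.996693
A(subsea control module) = MTBF/(MTBF+MTTR) = 28857/(28857+119.8) = 0.995866
Series availability: 0.996116 × 0.996693 × 0.995866 = 0.98872

0.98872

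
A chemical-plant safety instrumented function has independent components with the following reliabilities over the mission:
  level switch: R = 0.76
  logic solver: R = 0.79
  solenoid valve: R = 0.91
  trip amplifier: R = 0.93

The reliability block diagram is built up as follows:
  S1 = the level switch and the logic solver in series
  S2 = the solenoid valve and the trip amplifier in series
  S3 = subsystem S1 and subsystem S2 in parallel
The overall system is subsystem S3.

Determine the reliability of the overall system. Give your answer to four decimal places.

0.9386

Series (level switch and logic solver): 0.760000 × 0.790000 = 0.600400
Series (solenoid valve and trip amplifier): 0.910000 × 0.930000 = 0.846300
Parallel ([0.600400] and [0.846300]): 1 − (1 − 0.600400)(1 − 0.846300) = 0.9386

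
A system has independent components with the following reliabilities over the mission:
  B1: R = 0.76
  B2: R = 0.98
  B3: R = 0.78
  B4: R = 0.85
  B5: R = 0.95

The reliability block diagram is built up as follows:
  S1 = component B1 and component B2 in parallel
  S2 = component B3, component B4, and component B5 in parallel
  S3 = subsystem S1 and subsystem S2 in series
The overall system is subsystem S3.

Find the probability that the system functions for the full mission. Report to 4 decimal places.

0.9936

Parallel (B1 and B2): 1 − (1 − 0.760000)(1 − 0.980000) = 0.995200
Parallel (B3, B4, and B5): 1 − (1 − 0.780000)(1 − 0.850000)(1 − 0.950000) = 0.998350
Series ([0.995200] and [0.998350]): 0.995200 × 0.998350 = 0.9936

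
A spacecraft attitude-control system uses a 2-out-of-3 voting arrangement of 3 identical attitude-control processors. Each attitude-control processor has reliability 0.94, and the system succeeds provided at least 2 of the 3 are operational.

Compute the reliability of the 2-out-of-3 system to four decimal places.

0.9896

R = Σ_{i=2}^{3} C(3,i) p^i (1−p)^{3−i} with p = 0.94
C(3,2)·0.94^2·0.06^1 = 0.159048
C(3,3)·0.94^3·0.06^0 = 0.830584
Sum = 0.9896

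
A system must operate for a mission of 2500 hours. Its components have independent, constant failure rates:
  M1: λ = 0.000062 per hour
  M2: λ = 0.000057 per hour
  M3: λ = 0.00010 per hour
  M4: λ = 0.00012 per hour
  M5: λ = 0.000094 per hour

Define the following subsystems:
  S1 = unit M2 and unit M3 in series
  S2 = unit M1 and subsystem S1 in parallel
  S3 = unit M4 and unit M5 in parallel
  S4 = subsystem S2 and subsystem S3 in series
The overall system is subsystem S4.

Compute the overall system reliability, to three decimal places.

R(M1) = exp(−0.000062 × 2500) = 0.85642
R(M2) = exp(−0.000057 × 2500) = 0.86719
R(M3) = exp(−0.00010 × 2500) = 0.77880
R(M4) = exp(−0.00012 × 2500) = 0.74082
R(M5) = exp(−0.000094 × 2500) = 0.79057
Series (M2 and M3): 0.86719 × 0.77880 = 0.67537
Parallel (M1 and [0.67537]): 1 − (1 − 0.85642)(1 − 0.67537) = 0.95339
Parallel (M4 and M5): 1 − (1 − 0.74082)(1 − 0.79057) = 0.94572
Series ([0.95339] and [0.94572]): 0.95339 × 0.94572 = 0.902

0.902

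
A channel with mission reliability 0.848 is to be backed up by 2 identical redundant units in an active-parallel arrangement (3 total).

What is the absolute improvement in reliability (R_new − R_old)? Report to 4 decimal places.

R_before = 0.848
R_after = 1 − (1 − 0.848)^3 = 0.9965
ΔR = 0.9965 − 0.848 = 0.1485

0.1485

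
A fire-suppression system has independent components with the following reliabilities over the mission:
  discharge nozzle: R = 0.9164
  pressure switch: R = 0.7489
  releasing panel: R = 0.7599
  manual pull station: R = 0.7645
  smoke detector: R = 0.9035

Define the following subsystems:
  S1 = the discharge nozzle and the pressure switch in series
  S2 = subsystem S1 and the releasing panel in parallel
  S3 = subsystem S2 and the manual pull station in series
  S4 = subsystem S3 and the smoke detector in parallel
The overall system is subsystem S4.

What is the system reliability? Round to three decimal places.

Series (discharge nozzle and pressure switch): 0.91640 × 0.74890 = 0.68629
Parallel ([0.68629] and releasing panel): 1 − (1 − 0.68629)(1 − 0.75990) = 0.92468
Series ([0.92468] and manual pull station): 0.92468 × 0.76450 = 0.70692
Parallel ([0.70692] and smoke detector): 1 − (1 − 0.70692)(1 − 0.90350) = 0.972

0.972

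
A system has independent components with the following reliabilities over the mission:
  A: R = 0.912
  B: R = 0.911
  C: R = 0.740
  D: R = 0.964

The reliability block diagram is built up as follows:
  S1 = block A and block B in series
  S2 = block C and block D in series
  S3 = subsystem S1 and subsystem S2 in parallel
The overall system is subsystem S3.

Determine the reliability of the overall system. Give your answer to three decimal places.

0.952

Series (A and B): 0.91200 × 0.91100 = 0.83083
Series (C and D): 0.74000 × 0.96400 = 0.71336
Parallel ([0.83083] and [0.71336]): 1 − (1 − 0.83083)(1 − 0.71336) = 0.952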